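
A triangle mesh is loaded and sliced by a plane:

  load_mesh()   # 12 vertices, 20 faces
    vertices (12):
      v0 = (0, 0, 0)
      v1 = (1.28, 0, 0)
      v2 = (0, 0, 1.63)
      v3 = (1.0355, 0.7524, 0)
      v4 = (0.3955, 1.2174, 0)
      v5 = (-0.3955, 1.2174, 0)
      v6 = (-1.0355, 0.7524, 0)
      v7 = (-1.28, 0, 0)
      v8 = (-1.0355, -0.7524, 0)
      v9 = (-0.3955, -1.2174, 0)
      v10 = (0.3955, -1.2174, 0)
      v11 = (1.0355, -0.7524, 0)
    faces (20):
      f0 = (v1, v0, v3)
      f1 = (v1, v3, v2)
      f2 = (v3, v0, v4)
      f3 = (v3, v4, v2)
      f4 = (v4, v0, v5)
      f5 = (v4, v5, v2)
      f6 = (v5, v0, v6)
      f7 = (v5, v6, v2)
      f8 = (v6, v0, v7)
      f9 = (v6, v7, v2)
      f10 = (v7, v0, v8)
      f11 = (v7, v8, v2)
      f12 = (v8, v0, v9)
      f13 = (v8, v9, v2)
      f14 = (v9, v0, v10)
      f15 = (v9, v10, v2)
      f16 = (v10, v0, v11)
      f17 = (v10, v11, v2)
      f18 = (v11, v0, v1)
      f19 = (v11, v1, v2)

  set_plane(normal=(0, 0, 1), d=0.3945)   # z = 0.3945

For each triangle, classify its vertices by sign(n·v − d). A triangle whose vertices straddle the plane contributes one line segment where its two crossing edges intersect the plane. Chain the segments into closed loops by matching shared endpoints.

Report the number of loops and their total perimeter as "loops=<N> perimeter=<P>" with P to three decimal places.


Straddling triangles (10 of 20):
  (v1,v3,v2) [--+] → (0.784884, 0.570301, 0.3945)–(0.970209, 0, 0.3945)  len=0.5997
  (v3,v4,v2) [--+] → (0.299779, 0.922759, 0.3945)–(0.784884, 0.570301, 0.3945)  len=0.5996
  (v4,v5,v2) [--+] → (-0.299779, 0.922759, 0.3945)–(0.299779, 0.922759, 0.3945)  len=0.5996
  (v5,v6,v2) [--+] → (-0.784884, 0.570301, 0.3945)–(-0.299779, 0.922759, 0.3945)  len=0.5996
  (v6,v7,v2) [--+] → (-0.970209, 0, 0.3945)–(-0.784884, 0.570301, 0.3945)  len=0.5997
  (v7,v8,v2) [--+] → (-0.784884, -0.570301, 0.3945)–(-0.970209, 0, 0.3945)  len=0.5997
  (v8,v9,v2) [--+] → (-0.299779, -0.922759, 0.3945)–(-0.784884, -0.570301, 0.3945)  len=0.5996
  (v9,v10,v2) [--+] → (0.299779, -0.922759, 0.3945)–(-0.299779, -0.922759, 0.3945)  len=0.5996
  (v10,v11,v2) [--+] → (0.784884, -0.570301, 0.3945)–(0.299779, -0.922759, 0.3945)  len=0.5996
  (v11,v1,v2) [--+] → (0.970209, 0, 0.3945)–(0.784884, -0.570301, 0.3945)  len=0.5997

Chained into 1 loop(s):
  loop 1: 10 segments, perimeter = 5.9963
Total perimeter = 5.996

loops=1 perimeter=5.996


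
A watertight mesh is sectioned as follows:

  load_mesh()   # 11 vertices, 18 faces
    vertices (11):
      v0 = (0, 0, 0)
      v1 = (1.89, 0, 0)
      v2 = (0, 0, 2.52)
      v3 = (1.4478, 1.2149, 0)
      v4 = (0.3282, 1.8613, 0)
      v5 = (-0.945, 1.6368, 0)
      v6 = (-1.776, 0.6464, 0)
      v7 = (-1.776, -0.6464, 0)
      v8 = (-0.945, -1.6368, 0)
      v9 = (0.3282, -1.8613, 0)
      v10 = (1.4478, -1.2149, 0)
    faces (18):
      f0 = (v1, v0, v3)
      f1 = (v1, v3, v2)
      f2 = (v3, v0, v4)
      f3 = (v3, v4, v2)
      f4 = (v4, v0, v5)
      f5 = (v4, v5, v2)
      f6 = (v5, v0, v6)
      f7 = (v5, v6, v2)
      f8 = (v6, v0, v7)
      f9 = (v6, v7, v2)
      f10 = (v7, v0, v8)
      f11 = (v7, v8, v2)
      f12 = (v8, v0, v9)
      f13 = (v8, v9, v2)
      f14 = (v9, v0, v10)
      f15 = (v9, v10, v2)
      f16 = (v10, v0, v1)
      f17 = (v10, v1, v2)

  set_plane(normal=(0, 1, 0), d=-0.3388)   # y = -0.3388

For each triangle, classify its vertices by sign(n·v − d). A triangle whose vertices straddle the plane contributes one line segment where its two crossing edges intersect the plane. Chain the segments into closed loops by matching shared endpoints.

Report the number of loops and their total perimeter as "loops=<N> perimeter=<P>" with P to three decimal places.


loops=1 perimeter=9.052

Straddling triangles (10 of 18):
  (v6,v0,v7) [++-] → (-0.930861, -0.3388, 0)–(-1.776, -0.3388, 0)  len=0.8451
  (v6,v7,v2) [+-+] → (-1.776, -0.3388, 0)–(-0.930861, -0.3388, 1.19918)  len=1.4671
  (v7,v0,v8) [-+-] → (-0.930861, -0.3388, 0)–(-0.195605, -0.3388, 0)  len=0.7353
  (v7,v8,v2) [--+] → (-0.195605, -0.3388, 1.99839)–(-0.930861, -0.3388, 1.19918)  len=1.0860
  (v8,v0,v9) [-+-] → (-0.195605, -0.3388, 0)–(0.0597401, -0.3388, 0)  len=0.2553
  (v8,v9,v2) [--+] → (0.0597401, -0.3388, 2.0613)–(-0.195605, -0.3388, 1.99839)  len=0.2630
  (v9,v0,v10) [-+-] → (0.0597401, -0.3388, 0)–(0.403749, -0.3388, 0)  len=0.3440
  (v9,v10,v2) [--+] → (0.403749, -0.3388, 1.81725)–(0.0597401, -0.3388, 2.0613)  len=0.4218
  (v10,v0,v1) [-++] → (0.403749, -0.3388, 0)–(1.76668, -0.3388, 0)  len=1.3629
  (v10,v1,v2) [-++] → (1.76668, -0.3388, 0)–(0.403749, -0.3388, 1.81725)  len=2.2716

Chained into 1 loop(s):
  loop 1: 10 segments, perimeter = 9.0521
Total perimeter = 9.052


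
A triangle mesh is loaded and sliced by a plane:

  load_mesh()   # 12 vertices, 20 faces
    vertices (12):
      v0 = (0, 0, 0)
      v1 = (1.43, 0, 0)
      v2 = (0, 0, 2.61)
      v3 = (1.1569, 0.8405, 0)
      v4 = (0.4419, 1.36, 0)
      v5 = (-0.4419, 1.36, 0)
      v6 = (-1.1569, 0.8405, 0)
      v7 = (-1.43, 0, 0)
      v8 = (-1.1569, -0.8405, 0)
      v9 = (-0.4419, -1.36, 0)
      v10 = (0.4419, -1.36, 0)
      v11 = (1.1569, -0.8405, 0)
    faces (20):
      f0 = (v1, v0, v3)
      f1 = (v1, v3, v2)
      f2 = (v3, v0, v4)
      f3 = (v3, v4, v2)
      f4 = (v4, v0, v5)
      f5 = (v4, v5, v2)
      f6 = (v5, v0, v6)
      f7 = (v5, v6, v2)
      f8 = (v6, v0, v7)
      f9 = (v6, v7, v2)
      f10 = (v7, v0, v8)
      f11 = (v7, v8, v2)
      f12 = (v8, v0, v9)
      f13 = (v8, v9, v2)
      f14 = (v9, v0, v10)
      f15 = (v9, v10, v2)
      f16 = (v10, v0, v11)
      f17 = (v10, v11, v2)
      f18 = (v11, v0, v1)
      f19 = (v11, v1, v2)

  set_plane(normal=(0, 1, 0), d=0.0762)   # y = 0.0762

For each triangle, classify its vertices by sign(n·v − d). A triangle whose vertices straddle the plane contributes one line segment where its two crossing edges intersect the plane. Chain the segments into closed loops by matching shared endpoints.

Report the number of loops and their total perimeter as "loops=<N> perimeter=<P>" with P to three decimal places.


Straddling triangles (10 of 20):
  (v1,v0,v3) [--+] → (0.104885, 0.0762, 0)–(1.40524, 0.0762, 0)  len=1.3004
  (v1,v3,v2) [-+-] → (1.40524, 0.0762, 0)–(0.104885, 0.0762, 2.37338)  len=2.7063
  (v3,v0,v4) [+-+] → (0.104885, 0.0762, 0)–(0.0247594, 0.0762, 0)  len=0.0801
  (v3,v4,v2) [++-] → (0.0247594, 0.0762, 2.46376)–(0.104885, 0.0762, 2.37338)  len=0.1208
  (v4,v0,v5) [+-+] → (0.0247594, 0.0762, 0)–(-0.0247594, 0.0762, 0)  len=0.0495
  (v4,v5,v2) [++-] → (-0.0247594, 0.0762, 2.46376)–(0.0247594, 0.0762, 2.46376)  len=0.0495
  (v5,v0,v6) [+-+] → (-0.0247594, 0.0762, 0)–(-0.104885, 0.0762, 0)  len=0.0801
  (v5,v6,v2) [++-] → (-0.104885, 0.0762, 2.37338)–(-0.0247594, 0.0762, 2.46376)  len=0.1208
  (v6,v0,v7) [+--] → (-0.104885, 0.0762, 0)–(-1.40524, 0.0762, 0)  len=1.3004
  (v6,v7,v2) [+--] → (-1.40524, 0.0762, 0)–(-0.104885, 0.0762, 2.37338)  len=2.7063

Chained into 1 loop(s):
  loop 1: 10 segments, perimeter = 8.5141
Total perimeter = 8.514

loops=1 perimeter=8.514


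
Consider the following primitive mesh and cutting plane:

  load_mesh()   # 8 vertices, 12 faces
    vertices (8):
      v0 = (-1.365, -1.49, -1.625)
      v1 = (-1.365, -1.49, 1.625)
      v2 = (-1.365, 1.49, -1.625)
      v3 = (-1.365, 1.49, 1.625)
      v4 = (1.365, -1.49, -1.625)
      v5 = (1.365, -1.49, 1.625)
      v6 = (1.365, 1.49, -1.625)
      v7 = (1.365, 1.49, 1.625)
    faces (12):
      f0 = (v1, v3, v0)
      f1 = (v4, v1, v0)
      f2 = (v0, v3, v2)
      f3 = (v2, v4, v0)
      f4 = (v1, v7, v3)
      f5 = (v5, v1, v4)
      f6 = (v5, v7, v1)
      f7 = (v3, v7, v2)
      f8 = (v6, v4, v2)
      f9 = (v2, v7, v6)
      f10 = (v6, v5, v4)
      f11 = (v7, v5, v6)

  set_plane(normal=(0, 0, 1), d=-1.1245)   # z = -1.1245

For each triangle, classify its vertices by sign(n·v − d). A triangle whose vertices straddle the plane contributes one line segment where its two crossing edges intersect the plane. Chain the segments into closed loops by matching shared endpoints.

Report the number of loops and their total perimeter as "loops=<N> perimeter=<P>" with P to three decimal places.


Straddling triangles (8 of 12):
  (v1,v3,v0) [++-] → (-1.365, -1.03108, -1.1245)–(-1.365, -1.49, -1.1245)  len=0.4589
  (v4,v1,v0) [-+-] → (0.94458, -1.49, -1.1245)–(-1.365, -1.49, -1.1245)  len=2.3096
  (v0,v3,v2) [-+-] → (-1.365, -1.03108, -1.1245)–(-1.365, 1.49, -1.1245)  len=2.5211
  (v5,v1,v4) [++-] → (0.94458, -1.49, -1.1245)–(1.365, -1.49, -1.1245)  len=0.4204
  (v3,v7,v2) [++-] → (-0.94458, 1.49, -1.1245)–(-1.365, 1.49, -1.1245)  len=0.4204
  (v2,v7,v6) [-+-] → (-0.94458, 1.49, -1.1245)–(1.365, 1.49, -1.1245)  len=2.3096
  (v6,v5,v4) [-+-] → (1.365, 1.03108, -1.1245)–(1.365, -1.49, -1.1245)  len=2.5211
  (v7,v5,v6) [++-] → (1.365, 1.03108, -1.1245)–(1.365, 1.49, -1.1245)  len=0.4589

Chained into 1 loop(s):
  loop 1: 8 segments, perimeter = 11.4200
Total perimeter = 11.420

loops=1 perimeter=11.420


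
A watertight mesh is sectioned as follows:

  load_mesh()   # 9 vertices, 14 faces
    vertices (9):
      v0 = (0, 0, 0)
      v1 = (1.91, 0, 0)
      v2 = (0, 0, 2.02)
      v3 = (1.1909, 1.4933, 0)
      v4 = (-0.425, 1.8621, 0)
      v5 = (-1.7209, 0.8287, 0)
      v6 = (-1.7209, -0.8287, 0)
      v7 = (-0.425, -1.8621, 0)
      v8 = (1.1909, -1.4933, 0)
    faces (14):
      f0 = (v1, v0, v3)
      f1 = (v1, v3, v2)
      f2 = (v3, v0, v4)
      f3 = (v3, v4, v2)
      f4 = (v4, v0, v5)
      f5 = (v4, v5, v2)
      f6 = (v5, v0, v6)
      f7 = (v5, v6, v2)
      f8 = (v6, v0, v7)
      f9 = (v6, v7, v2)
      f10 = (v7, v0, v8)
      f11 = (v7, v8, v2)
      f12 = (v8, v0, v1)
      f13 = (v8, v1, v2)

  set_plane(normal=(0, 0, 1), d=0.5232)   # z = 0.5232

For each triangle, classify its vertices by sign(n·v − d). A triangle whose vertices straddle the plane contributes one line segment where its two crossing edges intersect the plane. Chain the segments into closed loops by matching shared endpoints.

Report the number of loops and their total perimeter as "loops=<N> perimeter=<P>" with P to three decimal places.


Straddling triangles (7 of 14):
  (v1,v3,v2) [--+] → (0.882445, 1.10652, 0.5232)–(1.41529, 0, 0.5232)  len=1.2281
  (v3,v4,v2) [--+] → (-0.314921, 1.3798, 0.5232)–(0.882445, 1.10652, 0.5232)  len=1.2282
  (v4,v5,v2) [--+] → (-1.27517, 0.614058, 0.5232)–(-0.314921, 1.3798, 0.5232)  len=1.2282
  (v5,v6,v2) [--+] → (-1.27517, -0.614058, 0.5232)–(-1.27517, 0.614058, 0.5232)  len=1.2281
  (v6,v7,v2) [--+] → (-0.314921, -1.3798, 0.5232)–(-1.27517, -0.614058, 0.5232)  len=1.2282
  (v7,v8,v2) [--+] → (0.882445, -1.10652, 0.5232)–(-0.314921, -1.3798, 0.5232)  len=1.2282
  (v8,v1,v2) [--+] → (1.41529, 0, 0.5232)–(0.882445, -1.10652, 0.5232)  len=1.2281

Chained into 1 loop(s):
  loop 1: 7 segments, perimeter = 8.5971
Total perimeter = 8.597

loops=1 perimeter=8.597


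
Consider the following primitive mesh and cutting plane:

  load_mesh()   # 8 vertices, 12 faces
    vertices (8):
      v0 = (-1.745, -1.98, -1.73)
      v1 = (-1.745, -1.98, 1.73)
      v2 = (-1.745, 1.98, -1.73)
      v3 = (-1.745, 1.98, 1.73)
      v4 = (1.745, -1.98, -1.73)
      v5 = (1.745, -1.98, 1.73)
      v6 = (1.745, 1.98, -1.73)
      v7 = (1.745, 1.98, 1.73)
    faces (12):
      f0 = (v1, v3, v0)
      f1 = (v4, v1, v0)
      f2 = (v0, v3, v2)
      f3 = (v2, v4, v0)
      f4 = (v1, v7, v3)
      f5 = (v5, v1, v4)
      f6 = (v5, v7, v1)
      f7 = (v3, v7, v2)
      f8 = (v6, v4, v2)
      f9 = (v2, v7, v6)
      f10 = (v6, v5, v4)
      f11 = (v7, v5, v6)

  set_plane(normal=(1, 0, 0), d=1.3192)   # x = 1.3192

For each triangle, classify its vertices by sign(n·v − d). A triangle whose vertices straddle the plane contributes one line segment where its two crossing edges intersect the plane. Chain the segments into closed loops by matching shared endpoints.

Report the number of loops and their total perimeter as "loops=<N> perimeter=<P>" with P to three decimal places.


Straddling triangles (8 of 12):
  (v4,v1,v0) [+--] → (1.3192, -1.98, -1.30786)–(1.3192, -1.98, -1.73)  len=0.4221
  (v2,v4,v0) [-+-] → (1.3192, -1.49686, -1.73)–(1.3192, -1.98, -1.73)  len=0.4831
  (v1,v7,v3) [-+-] → (1.3192, 1.49686, 1.73)–(1.3192, 1.98, 1.73)  len=0.4831
  (v5,v1,v4) [+-+] → (1.3192, -1.98, 1.73)–(1.3192, -1.98, -1.30786)  len=3.0379
  (v5,v7,v1) [++-] → (1.3192, 1.49686, 1.73)–(1.3192, -1.98, 1.73)  len=3.4769
  (v3,v7,v2) [-+-] → (1.3192, 1.98, 1.73)–(1.3192, 1.98, 1.30786)  len=0.4221
  (v6,v4,v2) [++-] → (1.3192, -1.49686, -1.73)–(1.3192, 1.98, -1.73)  len=3.4769
  (v2,v7,v6) [-++] → (1.3192, 1.98, 1.30786)–(1.3192, 1.98, -1.73)  len=3.0379

Chained into 1 loop(s):
  loop 1: 8 segments, perimeter = 14.8400
Total perimeter = 14.840

loops=1 perimeter=14.840


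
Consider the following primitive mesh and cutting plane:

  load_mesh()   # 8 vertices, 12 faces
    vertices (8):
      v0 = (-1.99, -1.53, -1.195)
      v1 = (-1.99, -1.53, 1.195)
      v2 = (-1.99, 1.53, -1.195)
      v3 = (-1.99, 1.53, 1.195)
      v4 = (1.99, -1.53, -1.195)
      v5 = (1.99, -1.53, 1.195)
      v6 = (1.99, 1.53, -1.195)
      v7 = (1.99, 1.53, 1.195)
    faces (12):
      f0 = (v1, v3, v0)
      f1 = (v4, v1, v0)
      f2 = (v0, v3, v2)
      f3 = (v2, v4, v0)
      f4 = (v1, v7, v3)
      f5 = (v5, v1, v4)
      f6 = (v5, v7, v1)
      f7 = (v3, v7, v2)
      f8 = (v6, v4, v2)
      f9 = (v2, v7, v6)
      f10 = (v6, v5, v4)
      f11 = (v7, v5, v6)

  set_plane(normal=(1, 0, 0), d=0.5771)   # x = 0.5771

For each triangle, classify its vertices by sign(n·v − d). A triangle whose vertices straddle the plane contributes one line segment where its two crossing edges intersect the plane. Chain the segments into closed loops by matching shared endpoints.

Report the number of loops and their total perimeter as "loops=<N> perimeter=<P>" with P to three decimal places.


Straddling triangles (8 of 12):
  (v4,v1,v0) [+--] → (0.5771, -1.53, -0.34655)–(0.5771, -1.53, -1.195)  len=0.8485
  (v2,v4,v0) [-+-] → (0.5771, -0.4437, -1.195)–(0.5771, -1.53, -1.195)  len=1.0863
  (v1,v7,v3) [-+-] → (0.5771, 0.4437, 1.195)–(0.5771, 1.53, 1.195)  len=1.0863
  (v5,v1,v4) [+-+] → (0.5771, -1.53, 1.195)–(0.5771, -1.53, -0.34655)  len=1.5416
  (v5,v7,v1) [++-] → (0.5771, 0.4437, 1.195)–(0.5771, -1.53, 1.195)  len=1.9737
  (v3,v7,v2) [-+-] → (0.5771, 1.53, 1.195)–(0.5771, 1.53, 0.34655)  len=0.8485
  (v6,v4,v2) [++-] → (0.5771, -0.4437, -1.195)–(0.5771, 1.53, -1.195)  len=1.9737
  (v2,v7,v6) [-++] → (0.5771, 1.53, 0.34655)–(0.5771, 1.53, -1.195)  len=1.5416

Chained into 1 loop(s):
  loop 1: 8 segments, perimeter = 10.9000
Total perimeter = 10.900

loops=1 perimeter=10.900


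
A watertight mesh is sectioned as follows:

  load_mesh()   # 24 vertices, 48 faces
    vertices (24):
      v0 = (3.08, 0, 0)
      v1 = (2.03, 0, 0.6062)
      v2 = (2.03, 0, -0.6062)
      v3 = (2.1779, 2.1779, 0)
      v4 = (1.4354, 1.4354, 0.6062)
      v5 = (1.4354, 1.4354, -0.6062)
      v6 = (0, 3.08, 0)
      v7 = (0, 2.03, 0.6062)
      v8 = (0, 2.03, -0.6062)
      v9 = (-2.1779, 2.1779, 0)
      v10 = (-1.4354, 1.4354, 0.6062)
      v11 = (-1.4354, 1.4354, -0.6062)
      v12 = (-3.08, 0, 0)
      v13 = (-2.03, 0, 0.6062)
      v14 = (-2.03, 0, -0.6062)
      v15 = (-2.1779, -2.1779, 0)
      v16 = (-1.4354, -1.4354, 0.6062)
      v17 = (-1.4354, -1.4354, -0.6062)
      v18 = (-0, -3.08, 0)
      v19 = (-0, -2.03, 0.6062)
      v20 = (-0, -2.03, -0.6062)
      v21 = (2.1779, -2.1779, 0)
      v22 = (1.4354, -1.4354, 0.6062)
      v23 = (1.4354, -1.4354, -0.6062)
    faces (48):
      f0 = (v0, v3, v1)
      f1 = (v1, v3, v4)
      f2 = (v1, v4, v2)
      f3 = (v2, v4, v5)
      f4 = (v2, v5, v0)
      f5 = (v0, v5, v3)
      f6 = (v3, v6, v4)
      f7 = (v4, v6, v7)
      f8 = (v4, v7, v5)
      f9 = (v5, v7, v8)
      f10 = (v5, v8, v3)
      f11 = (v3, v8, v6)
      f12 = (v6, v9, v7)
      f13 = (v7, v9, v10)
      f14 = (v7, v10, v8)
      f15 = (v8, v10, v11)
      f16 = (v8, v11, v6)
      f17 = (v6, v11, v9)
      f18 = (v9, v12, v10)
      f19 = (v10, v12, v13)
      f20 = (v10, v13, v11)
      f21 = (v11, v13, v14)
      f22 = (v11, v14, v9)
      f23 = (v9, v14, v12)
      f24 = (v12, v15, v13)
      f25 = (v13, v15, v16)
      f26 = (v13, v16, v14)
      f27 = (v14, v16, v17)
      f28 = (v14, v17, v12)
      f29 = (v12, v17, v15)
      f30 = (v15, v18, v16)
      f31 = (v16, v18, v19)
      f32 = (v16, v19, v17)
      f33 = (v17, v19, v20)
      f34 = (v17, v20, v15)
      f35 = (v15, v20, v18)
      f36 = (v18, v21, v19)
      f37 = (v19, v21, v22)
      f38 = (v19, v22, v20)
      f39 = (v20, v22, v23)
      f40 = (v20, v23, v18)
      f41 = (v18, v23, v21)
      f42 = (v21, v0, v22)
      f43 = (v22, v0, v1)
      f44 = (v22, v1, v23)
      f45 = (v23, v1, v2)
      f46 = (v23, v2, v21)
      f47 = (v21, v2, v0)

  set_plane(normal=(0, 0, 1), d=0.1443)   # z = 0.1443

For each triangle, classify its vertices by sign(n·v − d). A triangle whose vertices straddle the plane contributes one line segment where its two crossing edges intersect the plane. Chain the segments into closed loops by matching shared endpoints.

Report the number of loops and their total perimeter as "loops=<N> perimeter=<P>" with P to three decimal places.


loops=2 perimeter=29.758

Straddling triangles (32 of 48):
  (v0,v3,v1) [--+] → (2.14269, 1.65947, 0.1443)–(2.83006, 0, 0.1443)  len=1.7962
  (v1,v3,v4) [+-+] → (2.14269, 1.65947, 0.1443)–(2.00116, 2.00116, 0.1443)  len=0.3698
  (v1,v4,v2) [++-] → (1.66193, 0.888541, 0.1443)–(2.03, 0, 0.1443)  len=0.9618
  (v2,v4,v5) [-+-] → (1.66193, 0.888541, 0.1443)–(1.4354, 1.4354, 0.1443)  len=0.5919
  (v3,v6,v4) [--+] → (0.341683, 2.68852, 0.1443)–(2.00116, 2.00116, 0.1443)  len=1.7962
  (v4,v6,v7) [+-+] → (0.341683, 2.68852, 0.1443)–(0, 2.83006, 0.1443)  len=0.3698
  (v4,v7,v5) [++-] → (0.546859, 1.80347, 0.1443)–(1.4354, 1.4354, 0.1443)  len=0.9618
  (v5,v7,v8) [-+-] → (0.546859, 1.80347, 0.1443)–(0, 2.03, 0.1443)  len=0.5919
  (v6,v9,v7) [--+] → (-1.65947, 2.14269, 0.1443)–(0, 2.83006, 0.1443)  len=1.7962
  (v7,v9,v10) [+-+] → (-1.65947, 2.14269, 0.1443)–(-2.00116, 2.00116, 0.1443)  len=0.3698
  (v7,v10,v8) [++-] → (-0.888541, 1.66193, 0.1443)–(0, 2.03, 0.1443)  len=0.9618
  (v8,v10,v11) [-+-] → (-0.888541, 1.66193, 0.1443)–(-1.4354, 1.4354, 0.1443)  len=0.5919
  (v9,v12,v10) [--+] → (-2.68852, 0.341683, 0.1443)–(-2.00116, 2.00116, 0.1443)  len=1.7962
  (v10,v12,v13) [+-+] → (-2.68852, 0.341683, 0.1443)–(-2.83006, 0, 0.1443)  len=0.3698
  (v10,v13,v11) [++-] → (-1.80347, 0.546859, 0.1443)–(-1.4354, 1.4354, 0.1443)  len=0.9618
  (v11,v13,v14) [-+-] → (-1.80347, 0.546859, 0.1443)–(-2.03, 0, 0.1443)  len=0.5919
  (v12,v15,v13) [--+] → (-2.14269, -1.65947, 0.1443)–(-2.83006, 0, 0.1443)  len=1.7962
  (v13,v15,v16) [+-+] → (-2.14269, -1.65947, 0.1443)–(-2.00116, -2.00116, 0.1443)  len=0.3698
  (v13,v16,v14) [++-] → (-1.66193, -0.888541, 0.1443)–(-2.03, 0, 0.1443)  len=0.9618
  (v14,v16,v17) [-+-] → (-1.66193, -0.888541, 0.1443)–(-1.4354, -1.4354, 0.1443)  len=0.5919
  (v15,v18,v16) [--+] → (-0.341683, -2.68852, 0.1443)–(-2.00116, -2.00116, 0.1443)  len=1.7962
  (v16,v18,v19) [+-+] → (-0.341683, -2.68852, 0.1443)–(0, -2.83006, 0.1443)  len=0.3698
  (v16,v19,v17) [++-] → (-0.546859, -1.80347, 0.1443)–(-1.4354, -1.4354, 0.1443)  len=0.9618
  (v17,v19,v20) [-+-] → (-0.546859, -1.80347, 0.1443)–(0, -2.03, 0.1443)  len=0.5919
  (v18,v21,v19) [--+] → (1.65947, -2.14269, 0.1443)–(0, -2.83006, 0.1443)  len=1.7962
  (v19,v21,v22) [+-+] → (1.65947, -2.14269, 0.1443)–(2.00116, -2.00116, 0.1443)  len=0.3698
  (v19,v22,v20) [++-] → (0.888541, -1.66193, 0.1443)–(0, -2.03, 0.1443)  len=0.9618
  (v20,v22,v23) [-+-] → (0.888541, -1.66193, 0.1443)–(1.4354, -1.4354, 0.1443)  len=0.5919
  (v21,v0,v22) [--+] → (2.68852, -0.341683, 0.1443)–(2.00116, -2.00116, 0.1443)  len=1.7962
  (v22,v0,v1) [+-+] → (2.68852, -0.341683, 0.1443)–(2.83006, 0, 0.1443)  len=0.3698
  (v22,v1,v23) [++-] → (1.80347, -0.546859, 0.1443)–(1.4354, -1.4354, 0.1443)  len=0.9618
  (v23,v1,v2) [-+-] → (1.80347, -0.546859, 0.1443)–(2.03, 0, 0.1443)  len=0.5919

Chained into 2 loop(s):
  loop 1: 16 segments, perimeter = 17.3283
  loop 2: 16 segments, perimeter = 12.4294
Total perimeter = 29.758


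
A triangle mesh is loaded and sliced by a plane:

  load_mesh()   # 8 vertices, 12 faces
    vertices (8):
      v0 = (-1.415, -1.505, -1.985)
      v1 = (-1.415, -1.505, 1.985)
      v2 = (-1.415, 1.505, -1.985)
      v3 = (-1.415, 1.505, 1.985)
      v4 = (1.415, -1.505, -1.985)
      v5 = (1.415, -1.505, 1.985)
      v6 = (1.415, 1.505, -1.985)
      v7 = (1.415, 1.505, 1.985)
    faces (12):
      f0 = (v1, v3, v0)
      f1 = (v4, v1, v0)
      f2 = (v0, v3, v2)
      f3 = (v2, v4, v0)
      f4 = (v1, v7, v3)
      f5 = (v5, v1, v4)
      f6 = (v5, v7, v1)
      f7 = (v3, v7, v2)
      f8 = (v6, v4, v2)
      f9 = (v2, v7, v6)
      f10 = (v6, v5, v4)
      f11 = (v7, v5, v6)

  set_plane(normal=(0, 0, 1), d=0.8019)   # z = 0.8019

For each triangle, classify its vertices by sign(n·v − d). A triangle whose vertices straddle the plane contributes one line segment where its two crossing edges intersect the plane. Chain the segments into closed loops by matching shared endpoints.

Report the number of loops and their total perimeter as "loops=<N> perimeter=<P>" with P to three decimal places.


loops=1 perimeter=11.680

Straddling triangles (8 of 12):
  (v1,v3,v0) [++-] → (-1.415, 0.60799, 0.8019)–(-1.415, -1.505, 0.8019)  len=2.1130
  (v4,v1,v0) [-+-] → (-0.571631, -1.505, 0.8019)–(-1.415, -1.505, 0.8019)  len=0.8434
  (v0,v3,v2) [-+-] → (-1.415, 0.60799, 0.8019)–(-1.415, 1.505, 0.8019)  len=0.8970
  (v5,v1,v4) [++-] → (-0.571631, -1.505, 0.8019)–(1.415, -1.505, 0.8019)  len=1.9866
  (v3,v7,v2) [++-] → (0.571631, 1.505, 0.8019)–(-1.415, 1.505, 0.8019)  len=1.9866
  (v2,v7,v6) [-+-] → (0.571631, 1.505, 0.8019)–(1.415, 1.505, 0.8019)  len=0.8434
  (v6,v5,v4) [-+-] → (1.415, -0.60799, 0.8019)–(1.415, -1.505, 0.8019)  len=0.8970
  (v7,v5,v6) [++-] → (1.415, -0.60799, 0.8019)–(1.415, 1.505, 0.8019)  len=2.1130

Chained into 1 loop(s):
  loop 1: 8 segments, perimeter = 11.6800
Total perimeter = 11.680


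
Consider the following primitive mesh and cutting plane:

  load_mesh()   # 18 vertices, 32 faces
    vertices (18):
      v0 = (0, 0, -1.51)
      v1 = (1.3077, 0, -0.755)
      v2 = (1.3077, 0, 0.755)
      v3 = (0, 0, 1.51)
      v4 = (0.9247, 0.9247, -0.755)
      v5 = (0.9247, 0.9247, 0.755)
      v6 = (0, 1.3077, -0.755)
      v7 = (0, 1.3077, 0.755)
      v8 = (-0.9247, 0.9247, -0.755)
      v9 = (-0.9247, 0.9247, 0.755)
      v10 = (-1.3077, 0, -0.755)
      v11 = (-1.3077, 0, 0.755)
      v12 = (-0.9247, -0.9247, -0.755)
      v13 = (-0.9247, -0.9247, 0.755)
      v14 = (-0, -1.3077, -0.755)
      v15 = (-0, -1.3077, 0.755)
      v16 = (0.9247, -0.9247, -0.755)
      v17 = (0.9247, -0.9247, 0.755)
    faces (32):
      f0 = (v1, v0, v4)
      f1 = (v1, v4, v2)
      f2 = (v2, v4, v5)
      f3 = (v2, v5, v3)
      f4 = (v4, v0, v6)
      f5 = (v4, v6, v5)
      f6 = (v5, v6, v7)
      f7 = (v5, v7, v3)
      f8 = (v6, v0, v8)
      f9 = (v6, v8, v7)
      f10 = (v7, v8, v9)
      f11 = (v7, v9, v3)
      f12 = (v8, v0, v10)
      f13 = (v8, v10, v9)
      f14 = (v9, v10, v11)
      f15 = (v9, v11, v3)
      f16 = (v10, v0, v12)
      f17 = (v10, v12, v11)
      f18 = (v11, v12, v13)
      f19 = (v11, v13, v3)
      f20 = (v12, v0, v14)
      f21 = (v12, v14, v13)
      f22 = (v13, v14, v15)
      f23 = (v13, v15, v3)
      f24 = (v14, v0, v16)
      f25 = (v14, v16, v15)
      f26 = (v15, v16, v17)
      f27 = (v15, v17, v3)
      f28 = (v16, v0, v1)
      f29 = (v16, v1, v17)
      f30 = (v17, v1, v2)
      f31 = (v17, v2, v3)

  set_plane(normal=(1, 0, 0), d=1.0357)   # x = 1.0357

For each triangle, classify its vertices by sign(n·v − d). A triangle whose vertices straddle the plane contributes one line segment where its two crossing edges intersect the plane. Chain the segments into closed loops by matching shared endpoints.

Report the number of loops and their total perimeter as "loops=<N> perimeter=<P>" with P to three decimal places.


loops=1 perimeter=5.721

Straddling triangles (8 of 32):
  (v1,v0,v4) [+--] → (1.0357, 0, -0.912039)–(1.0357, 0.656706, -0.755)  len=0.6752
  (v1,v4,v2) [+-+] → (1.0357, 0.656706, -0.755)–(1.0357, 0.656706, -0.317376)  len=0.4376
  (v2,v4,v5) [+--] → (1.0357, 0.656706, -0.317376)–(1.0357, 0.656706, 0.755)  len=1.0724
  (v2,v5,v3) [+--] → (1.0357, 0.656706, 0.755)–(1.0357, 0, 0.912039)  len=0.6752
  (v16,v0,v1) [--+] → (1.0357, 0, -0.912039)–(1.0357, -0.656706, -0.755)  len=0.6752
  (v16,v1,v17) [-+-] → (1.0357, -0.656706, -0.755)–(1.0357, -0.656706, 0.317376)  len=1.0724
  (v17,v1,v2) [-++] → (1.0357, -0.656706, 0.317376)–(1.0357, -0.656706, 0.755)  len=0.4376
  (v17,v2,v3) [-+-] → (1.0357, -0.656706, 0.755)–(1.0357, 0, 0.912039)  len=0.6752

Chained into 1 loop(s):
  loop 1: 8 segments, perimeter = 5.7209
Total perimeter = 5.721


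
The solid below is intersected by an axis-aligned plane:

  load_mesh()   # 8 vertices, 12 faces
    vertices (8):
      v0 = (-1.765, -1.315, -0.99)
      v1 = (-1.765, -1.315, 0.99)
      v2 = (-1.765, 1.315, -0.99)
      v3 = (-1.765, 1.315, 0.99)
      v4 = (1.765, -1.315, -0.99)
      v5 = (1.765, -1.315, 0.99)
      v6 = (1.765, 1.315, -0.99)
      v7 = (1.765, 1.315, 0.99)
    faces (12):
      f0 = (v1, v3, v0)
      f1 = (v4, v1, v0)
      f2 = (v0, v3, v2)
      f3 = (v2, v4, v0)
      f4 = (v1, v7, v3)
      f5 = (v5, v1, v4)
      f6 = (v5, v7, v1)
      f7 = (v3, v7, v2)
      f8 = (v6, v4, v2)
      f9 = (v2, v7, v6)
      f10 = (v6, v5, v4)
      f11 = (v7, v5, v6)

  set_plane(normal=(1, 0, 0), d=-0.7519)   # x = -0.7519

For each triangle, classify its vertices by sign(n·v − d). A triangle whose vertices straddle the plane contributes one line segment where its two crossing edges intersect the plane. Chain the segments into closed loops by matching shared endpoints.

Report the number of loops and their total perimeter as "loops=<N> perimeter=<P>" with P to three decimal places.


Straddling triangles (8 of 12):
  (v4,v1,v0) [+--] → (-0.7519, -1.315, 0.421746)–(-0.7519, -1.315, -0.99)  len=1.4117
  (v2,v4,v0) [-+-] → (-0.7519, 0.560197, -0.99)–(-0.7519, -1.315, -0.99)  len=1.8752
  (v1,v7,v3) [-+-] → (-0.7519, -0.560197, 0.99)–(-0.7519, 1.315, 0.99)  len=1.8752
  (v5,v1,v4) [+-+] → (-0.7519, -1.315, 0.99)–(-0.7519, -1.315, 0.421746)  len=0.5683
  (v5,v7,v1) [++-] → (-0.7519, -0.560197, 0.99)–(-0.7519, -1.315, 0.99)  len=0.7548
  (v3,v7,v2) [-+-] → (-0.7519, 1.315, 0.99)–(-0.7519, 1.315, -0.421746)  len=1.4117
  (v6,v4,v2) [++-] → (-0.7519, 0.560197, -0.99)–(-0.7519, 1.315, -0.99)  len=0.7548
  (v2,v7,v6) [-++] → (-0.7519, 1.315, -0.421746)–(-0.7519, 1.315, -0.99)  len=0.5683

Chained into 1 loop(s):
  loop 1: 8 segments, perimeter = 9.2200
Total perimeter = 9.220

loops=1 perimeter=9.220


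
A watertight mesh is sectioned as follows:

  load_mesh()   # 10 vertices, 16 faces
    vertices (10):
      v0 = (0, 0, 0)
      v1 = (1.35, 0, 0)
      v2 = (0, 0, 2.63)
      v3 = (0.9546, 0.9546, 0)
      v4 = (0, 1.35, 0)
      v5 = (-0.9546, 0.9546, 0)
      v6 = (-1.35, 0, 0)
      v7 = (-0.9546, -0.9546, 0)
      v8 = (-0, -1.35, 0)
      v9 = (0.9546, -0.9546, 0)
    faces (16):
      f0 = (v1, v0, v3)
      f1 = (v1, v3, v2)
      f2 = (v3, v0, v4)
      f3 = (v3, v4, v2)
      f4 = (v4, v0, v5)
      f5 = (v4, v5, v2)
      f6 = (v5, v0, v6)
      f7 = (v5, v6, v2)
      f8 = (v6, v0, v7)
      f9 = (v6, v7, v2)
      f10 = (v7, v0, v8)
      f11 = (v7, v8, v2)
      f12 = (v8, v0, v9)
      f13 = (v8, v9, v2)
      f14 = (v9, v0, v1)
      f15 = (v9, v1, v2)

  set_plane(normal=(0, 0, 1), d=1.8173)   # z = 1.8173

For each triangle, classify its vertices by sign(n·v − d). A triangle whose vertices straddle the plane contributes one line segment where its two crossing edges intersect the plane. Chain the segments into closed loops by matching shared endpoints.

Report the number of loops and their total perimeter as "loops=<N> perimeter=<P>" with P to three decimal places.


Straddling triangles (8 of 16):
  (v1,v3,v2) [--+] → (0.294982, 0.294982, 1.8173)–(0.417165, 0, 1.8173)  len=0.3193
  (v3,v4,v2) [--+] → (0, 0.417165, 1.8173)–(0.294982, 0.294982, 1.8173)  len=0.3193
  (v4,v5,v2) [--+] → (-0.294982, 0.294982, 1.8173)–(0, 0.417165, 1.8173)  len=0.3193
  (v5,v6,v2) [--+] → (-0.417165, 0, 1.8173)–(-0.294982, 0.294982, 1.8173)  len=0.3193
  (v6,v7,v2) [--+] → (-0.294982, -0.294982, 1.8173)–(-0.417165, 0, 1.8173)  len=0.3193
  (v7,v8,v2) [--+] → (0, -0.417165, 1.8173)–(-0.294982, -0.294982, 1.8173)  len=0.3193
  (v8,v9,v2) [--+] → (0.294982, -0.294982, 1.8173)–(0, -0.417165, 1.8173)  len=0.3193
  (v9,v1,v2) [--+] → (0.417165, 0, 1.8173)–(0.294982, -0.294982, 1.8173)  len=0.3193

Chained into 1 loop(s):
  loop 1: 8 segments, perimeter = 2.5543
Total perimeter = 2.554

loops=1 perimeter=2.554


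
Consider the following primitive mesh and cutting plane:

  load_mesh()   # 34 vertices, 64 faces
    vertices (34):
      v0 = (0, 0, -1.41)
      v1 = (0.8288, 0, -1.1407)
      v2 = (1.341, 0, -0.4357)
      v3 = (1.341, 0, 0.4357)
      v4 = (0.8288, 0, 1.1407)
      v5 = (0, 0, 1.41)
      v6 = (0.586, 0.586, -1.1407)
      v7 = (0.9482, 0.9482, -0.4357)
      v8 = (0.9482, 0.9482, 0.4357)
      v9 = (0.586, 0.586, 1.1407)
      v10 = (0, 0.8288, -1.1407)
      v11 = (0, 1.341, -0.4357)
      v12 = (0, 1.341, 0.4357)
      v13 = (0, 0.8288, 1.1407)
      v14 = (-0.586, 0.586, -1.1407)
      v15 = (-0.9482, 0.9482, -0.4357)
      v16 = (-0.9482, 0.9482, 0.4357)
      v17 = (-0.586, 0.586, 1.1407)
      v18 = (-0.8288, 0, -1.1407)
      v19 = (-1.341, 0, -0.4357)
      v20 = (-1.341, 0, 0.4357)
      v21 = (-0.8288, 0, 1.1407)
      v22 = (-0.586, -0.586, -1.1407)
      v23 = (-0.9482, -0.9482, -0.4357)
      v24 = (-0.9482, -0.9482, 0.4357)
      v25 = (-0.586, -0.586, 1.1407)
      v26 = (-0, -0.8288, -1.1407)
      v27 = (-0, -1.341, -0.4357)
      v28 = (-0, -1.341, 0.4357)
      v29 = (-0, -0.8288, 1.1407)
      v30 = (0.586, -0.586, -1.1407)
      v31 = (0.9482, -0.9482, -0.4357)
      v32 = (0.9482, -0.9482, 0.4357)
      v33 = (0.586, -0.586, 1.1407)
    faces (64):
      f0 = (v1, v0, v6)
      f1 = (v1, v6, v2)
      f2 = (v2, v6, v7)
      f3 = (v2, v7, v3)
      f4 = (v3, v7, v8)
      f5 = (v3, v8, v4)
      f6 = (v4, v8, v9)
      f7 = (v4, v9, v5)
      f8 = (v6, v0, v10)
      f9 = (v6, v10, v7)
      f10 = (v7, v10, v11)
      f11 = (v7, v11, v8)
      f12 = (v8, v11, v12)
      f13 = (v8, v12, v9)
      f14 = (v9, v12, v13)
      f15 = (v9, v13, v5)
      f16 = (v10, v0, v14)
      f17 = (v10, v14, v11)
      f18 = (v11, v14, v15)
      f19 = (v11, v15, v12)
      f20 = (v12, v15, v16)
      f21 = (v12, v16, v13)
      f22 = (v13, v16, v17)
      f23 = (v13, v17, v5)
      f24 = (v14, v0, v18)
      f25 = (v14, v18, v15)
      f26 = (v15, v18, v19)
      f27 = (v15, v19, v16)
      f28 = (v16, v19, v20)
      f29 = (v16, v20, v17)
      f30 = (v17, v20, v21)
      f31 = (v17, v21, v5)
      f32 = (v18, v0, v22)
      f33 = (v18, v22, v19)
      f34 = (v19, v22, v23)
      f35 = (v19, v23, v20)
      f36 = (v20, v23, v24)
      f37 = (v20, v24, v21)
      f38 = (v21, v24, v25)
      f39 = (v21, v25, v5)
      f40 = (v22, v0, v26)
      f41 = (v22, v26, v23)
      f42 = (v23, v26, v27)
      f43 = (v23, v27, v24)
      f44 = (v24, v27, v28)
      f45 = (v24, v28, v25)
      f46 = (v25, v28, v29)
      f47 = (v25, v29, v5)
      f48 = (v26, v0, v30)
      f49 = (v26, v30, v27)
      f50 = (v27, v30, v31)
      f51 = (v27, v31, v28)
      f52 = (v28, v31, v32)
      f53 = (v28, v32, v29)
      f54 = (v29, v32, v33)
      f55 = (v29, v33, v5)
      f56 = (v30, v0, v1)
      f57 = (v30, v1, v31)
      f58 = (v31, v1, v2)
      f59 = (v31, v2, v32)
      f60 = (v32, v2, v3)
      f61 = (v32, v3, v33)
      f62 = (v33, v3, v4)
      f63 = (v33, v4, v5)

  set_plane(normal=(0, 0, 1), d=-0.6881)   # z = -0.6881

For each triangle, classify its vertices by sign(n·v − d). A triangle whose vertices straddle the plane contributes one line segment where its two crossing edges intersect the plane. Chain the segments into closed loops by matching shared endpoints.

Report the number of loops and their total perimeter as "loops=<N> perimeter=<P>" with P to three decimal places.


loops=1 perimeter=7.088

Straddling triangles (16 of 64):
  (v1,v6,v2) [--+] → (1.0707, 0.209796, -0.6881)–(1.15763, 0, -0.6881)  len=0.2271
  (v2,v6,v7) [+-+] → (1.0707, 0.209796, -0.6881)–(0.818527, 0.818527, -0.6881)  len=0.6589
  (v6,v10,v7) [--+] → (0.608731, 0.905453, -0.6881)–(0.818527, 0.818527, -0.6881)  len=0.2271
  (v7,v10,v11) [+-+] → (0.608731, 0.905453, -0.6881)–(0, 1.15763, -0.6881)  len=0.6589
  (v10,v14,v11) [--+] → (-0.209796, 1.0707, -0.6881)–(0, 1.15763, -0.6881)  len=0.2271
  (v11,v14,v15) [+-+] → (-0.209796, 1.0707, -0.6881)–(-0.818527, 0.818527, -0.6881)  len=0.6589
  (v14,v18,v15) [--+] → (-0.905453, 0.608731, -0.6881)–(-0.818527, 0.818527, -0.6881)  len=0.2271
  (v15,v18,v19) [+-+] → (-0.905453, 0.608731, -0.6881)–(-1.15763, 0, -0.6881)  len=0.6589
  (v18,v22,v19) [--+] → (-1.0707, -0.209796, -0.6881)–(-1.15763, 0, -0.6881)  len=0.2271
  (v19,v22,v23) [+-+] → (-1.0707, -0.209796, -0.6881)–(-0.818527, -0.818527, -0.6881)  len=0.6589
  (v22,v26,v23) [--+] → (-0.608731, -0.905453, -0.6881)–(-0.818527, -0.818527, -0.6881)  len=0.2271
  (v23,v26,v27) [+-+] → (-0.608731, -0.905453, -0.6881)–(0, -1.15763, -0.6881)  len=0.6589
  (v26,v30,v27) [--+] → (0.209796, -1.0707, -0.6881)–(0, -1.15763, -0.6881)  len=0.2271
  (v27,v30,v31) [+-+] → (0.209796, -1.0707, -0.6881)–(0.818527, -0.818527, -0.6881)  len=0.6589
  (v30,v1,v31) [--+] → (0.905453, -0.608731, -0.6881)–(0.818527, -0.818527, -0.6881)  len=0.2271
  (v31,v1,v2) [+-+] → (0.905453, -0.608731, -0.6881)–(1.15763, 0, -0.6881)  len=0.6589

Chained into 1 loop(s):
  loop 1: 16 segments, perimeter = 7.0879
Total perimeter = 7.088


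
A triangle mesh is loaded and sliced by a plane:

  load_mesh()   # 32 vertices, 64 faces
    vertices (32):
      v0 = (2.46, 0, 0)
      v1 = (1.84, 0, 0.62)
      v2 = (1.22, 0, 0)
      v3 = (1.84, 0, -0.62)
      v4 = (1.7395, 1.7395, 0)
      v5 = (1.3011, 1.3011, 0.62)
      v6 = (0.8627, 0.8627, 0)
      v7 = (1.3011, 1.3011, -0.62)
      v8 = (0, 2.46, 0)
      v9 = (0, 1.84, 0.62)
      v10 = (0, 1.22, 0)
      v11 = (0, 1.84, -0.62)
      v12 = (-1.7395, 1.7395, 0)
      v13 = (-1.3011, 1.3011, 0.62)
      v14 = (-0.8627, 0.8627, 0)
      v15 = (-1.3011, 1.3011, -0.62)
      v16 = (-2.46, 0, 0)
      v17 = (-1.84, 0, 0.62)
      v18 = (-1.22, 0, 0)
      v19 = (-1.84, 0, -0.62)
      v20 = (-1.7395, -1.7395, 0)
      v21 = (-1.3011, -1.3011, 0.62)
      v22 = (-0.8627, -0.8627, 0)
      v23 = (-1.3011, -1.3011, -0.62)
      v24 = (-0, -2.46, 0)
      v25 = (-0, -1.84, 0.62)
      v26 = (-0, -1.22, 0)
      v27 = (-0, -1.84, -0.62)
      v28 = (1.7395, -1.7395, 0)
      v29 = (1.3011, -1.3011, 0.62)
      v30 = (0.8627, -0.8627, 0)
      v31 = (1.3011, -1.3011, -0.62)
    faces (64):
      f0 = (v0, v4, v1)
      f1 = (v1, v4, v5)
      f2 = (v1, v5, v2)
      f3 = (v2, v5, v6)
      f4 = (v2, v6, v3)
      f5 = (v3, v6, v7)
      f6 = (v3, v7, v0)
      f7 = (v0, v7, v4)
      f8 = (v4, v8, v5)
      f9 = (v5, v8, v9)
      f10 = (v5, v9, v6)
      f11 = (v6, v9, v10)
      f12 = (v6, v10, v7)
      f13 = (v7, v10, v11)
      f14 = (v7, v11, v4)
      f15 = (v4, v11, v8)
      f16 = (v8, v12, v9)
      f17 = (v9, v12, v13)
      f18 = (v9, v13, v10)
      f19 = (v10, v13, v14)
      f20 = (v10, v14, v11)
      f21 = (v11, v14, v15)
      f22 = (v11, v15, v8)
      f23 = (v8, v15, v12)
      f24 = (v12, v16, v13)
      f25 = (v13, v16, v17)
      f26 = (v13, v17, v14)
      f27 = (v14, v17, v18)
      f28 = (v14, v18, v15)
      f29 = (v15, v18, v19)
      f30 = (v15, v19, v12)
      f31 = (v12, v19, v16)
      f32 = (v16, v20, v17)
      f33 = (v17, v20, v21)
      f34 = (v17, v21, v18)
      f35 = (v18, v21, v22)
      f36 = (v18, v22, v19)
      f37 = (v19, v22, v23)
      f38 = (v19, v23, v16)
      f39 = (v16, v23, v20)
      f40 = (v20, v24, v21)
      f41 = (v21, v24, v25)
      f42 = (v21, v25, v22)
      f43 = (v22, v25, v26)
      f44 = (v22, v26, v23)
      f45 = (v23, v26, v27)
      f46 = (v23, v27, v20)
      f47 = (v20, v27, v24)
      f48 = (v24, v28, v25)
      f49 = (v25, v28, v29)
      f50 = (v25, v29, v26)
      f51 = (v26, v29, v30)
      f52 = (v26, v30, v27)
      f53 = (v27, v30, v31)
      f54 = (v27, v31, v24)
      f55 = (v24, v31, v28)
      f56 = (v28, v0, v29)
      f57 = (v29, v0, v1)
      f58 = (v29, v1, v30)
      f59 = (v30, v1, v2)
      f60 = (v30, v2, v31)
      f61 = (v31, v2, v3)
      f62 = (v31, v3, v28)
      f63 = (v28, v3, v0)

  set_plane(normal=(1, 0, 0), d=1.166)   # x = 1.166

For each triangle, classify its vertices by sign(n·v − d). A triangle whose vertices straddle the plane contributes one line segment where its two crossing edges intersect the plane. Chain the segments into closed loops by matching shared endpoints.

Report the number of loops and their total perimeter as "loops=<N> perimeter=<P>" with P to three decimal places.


Straddling triangles (20 of 64):
  (v2,v5,v6) [++-] → (1.166, 1.166, 0.428937)–(1.166, 0.130383, 0)  len=1.1209
  (v2,v6,v3) [+-+] → (1.166, 0.130383, 0)–(1.166, 0.594966, -0.192414)  len=0.5029
  (v3,v6,v7) [+-+] → (1.166, 0.594966, -0.192414)–(1.166, 1.166, -0.428937)  len=0.6181
  (v4,v8,v5) [+-+] → (1.166, 1.97704, 0)–(1.166, 1.42143, 0.555622)  len=0.7858
  (v5,v8,v9) [+--] → (1.166, 1.42143, 0.555622)–(1.166, 1.35706, 0.62)  len=0.0910
  (v5,v9,v6) [+--] → (1.166, 1.35706, 0.62)–(1.166, 1.166, 0.428937)  len=0.2702
  (v6,v10,v7) [--+] → (1.166, 1.29268, -0.555622)–(1.166, 1.166, -0.428937)  len=0.1792
  (v7,v10,v11) [+--] → (1.166, 1.29268, -0.555622)–(1.166, 1.35706, -0.62)  len=0.0910
  (v7,v11,v4) [+-+] → (1.166, 1.35706, -0.62)–(1.166, 1.77263, -0.204409)  len=0.5877
  (v4,v11,v8) [+--] → (1.166, 1.77263, -0.204409)–(1.166, 1.97704, 0)  len=0.2891
  (v24,v28,v25) [-+-] → (1.166, -1.97704, 0)–(1.166, -1.77263, 0.204409)  len=0.2891
  (v25,v28,v29) [-++] → (1.166, -1.77263, 0.204409)–(1.166, -1.35706, 0.62)  len=0.5877
  (v25,v29,v26) [-+-] → (1.166, -1.35706, 0.62)–(1.166, -1.29268, 0.555622)  len=0.0910
  (v26,v29,v30) [-+-] → (1.166, -1.29268, 0.555622)–(1.166, -1.166, 0.428937)  len=0.1792
  (v27,v30,v31) [--+] → (1.166, -1.166, -0.428937)–(1.166, -1.35706, -0.62)  len=0.2702
  (v27,v31,v24) [-+-] → (1.166, -1.35706, -0.62)–(1.166, -1.42143, -0.555622)  len=0.0910
  (v24,v31,v28) [-++] → (1.166, -1.42143, -0.555622)–(1.166, -1.97704, 0)  len=0.7858
  (v29,v1,v30) [++-] → (1.166, -0.594966, 0.192414)–(1.166, -1.166, 0.428937)  len=0.6181
  (v30,v1,v2) [-++] → (1.166, -0.594966, 0.192414)–(1.166, -0.130383, 0)  len=0.5029
  (v30,v2,v31) [-++] → (1.166, -0.130383, 0)–(1.166, -1.166, -0.428937)  len=1.1209

Chained into 2 loop(s):
  loop 1: 10 segments, perimeter = 4.5359
  loop 2: 10 segments, perimeter = 4.5359
Total perimeter = 9.072

loops=2 perimeter=9.072


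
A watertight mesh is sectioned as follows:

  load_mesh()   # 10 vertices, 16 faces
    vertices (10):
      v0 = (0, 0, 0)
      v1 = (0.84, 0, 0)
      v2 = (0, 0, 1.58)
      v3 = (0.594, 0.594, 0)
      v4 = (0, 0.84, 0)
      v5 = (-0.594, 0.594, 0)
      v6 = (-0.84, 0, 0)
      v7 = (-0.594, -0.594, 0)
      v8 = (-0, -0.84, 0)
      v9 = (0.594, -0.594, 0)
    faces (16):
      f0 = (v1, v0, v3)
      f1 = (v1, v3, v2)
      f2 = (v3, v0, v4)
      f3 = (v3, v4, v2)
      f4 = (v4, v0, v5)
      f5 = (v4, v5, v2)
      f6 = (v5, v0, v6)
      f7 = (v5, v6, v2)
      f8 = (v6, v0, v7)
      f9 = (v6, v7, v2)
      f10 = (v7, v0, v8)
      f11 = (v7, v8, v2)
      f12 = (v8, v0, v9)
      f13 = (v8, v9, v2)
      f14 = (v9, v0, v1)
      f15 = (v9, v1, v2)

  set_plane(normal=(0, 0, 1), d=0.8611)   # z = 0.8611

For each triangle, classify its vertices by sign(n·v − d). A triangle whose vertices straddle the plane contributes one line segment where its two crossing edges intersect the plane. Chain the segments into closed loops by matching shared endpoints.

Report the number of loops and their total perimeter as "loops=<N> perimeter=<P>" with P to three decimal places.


loops=1 perimeter=2.340

Straddling triangles (8 of 16):
  (v1,v3,v2) [--+] → (0.27027, 0.27027, 0.8611)–(0.3822, 0, 0.8611)  len=0.2925
  (v3,v4,v2) [--+] → (0, 0.3822, 0.8611)–(0.27027, 0.27027, 0.8611)  len=0.2925
  (v4,v5,v2) [--+] → (-0.27027, 0.27027, 0.8611)–(0, 0.3822, 0.8611)  len=0.2925
  (v5,v6,v2) [--+] → (-0.3822, 0, 0.8611)–(-0.27027, 0.27027, 0.8611)  len=0.2925
  (v6,v7,v2) [--+] → (-0.27027, -0.27027, 0.8611)–(-0.3822, 0, 0.8611)  len=0.2925
  (v7,v8,v2) [--+] → (0, -0.3822, 0.8611)–(-0.27027, -0.27027, 0.8611)  len=0.2925
  (v8,v9,v2) [--+] → (0.27027, -0.27027, 0.8611)–(0, -0.3822, 0.8611)  len=0.2925
  (v9,v1,v2) [--+] → (0.3822, 0, 0.8611)–(0.27027, -0.27027, 0.8611)  len=0.2925

Chained into 1 loop(s):
  loop 1: 8 segments, perimeter = 2.3402
Total perimeter = 2.340
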